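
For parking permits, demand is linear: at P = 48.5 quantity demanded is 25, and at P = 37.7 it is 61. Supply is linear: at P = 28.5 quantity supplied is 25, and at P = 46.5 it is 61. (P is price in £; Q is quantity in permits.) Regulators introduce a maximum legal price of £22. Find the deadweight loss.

£577.60

Demand slope = (37.7 − 48.5)/(61 − 25) = −0.3, so P = 56 − 0.3Q.
Supply slope = (46.5 − 28.5)/(61 − 25) = 0.5, so P = 16 + 0.5Q.
Competitive equilibrium: 56 − 0.3Q = 16 + 0.5Q → Q* = 50, P* = 41.
At the ceiling P = 22, quantity supplied = (22 − 16)/0.5 = 12.
Willingness to pay at Q' = 12: 56 − 0.3·12 = 52.4.
ΔQ = 50 − 12 = 38; wedge = 52.4 − 22 = 30.4.
DWL = ½ × 38 × 30.4 = £577.60.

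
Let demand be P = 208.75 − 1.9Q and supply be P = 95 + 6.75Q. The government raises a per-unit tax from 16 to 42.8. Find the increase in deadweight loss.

91.09

Competitive equilibrium: 208.75 − 1.9Q = 95 + 6.75Q → Q* = 13.1503, P* = 183.7645.
For a per-unit tax t: ΔQ = t/8.65, so DWL = ½·t·(t/8.65) = t²/17.3.
At t = 16: DWL = 14.798. At t = 42.8: DWL = 105.887.
Increase = 105.887 − 14.798 = 91.09.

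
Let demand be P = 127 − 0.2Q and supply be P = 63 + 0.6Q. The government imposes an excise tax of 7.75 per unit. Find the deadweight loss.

Competitive equilibrium: 127 − 0.2Q = 63 + 0.6Q → Q* = 80, P* = 111.
With the tax, the buyer price exceeds the seller price by 7.75: (127 − 0.2Q) − (63 + 0.6Q) = 7.75 → Q' = 70.3125.
ΔQ = 80 − 70.3125 = 9.6875; the wedge equals the tax, 7.75.
Welfare loss = ½ × 9.6875 × 7.75 = 37.54.

37.54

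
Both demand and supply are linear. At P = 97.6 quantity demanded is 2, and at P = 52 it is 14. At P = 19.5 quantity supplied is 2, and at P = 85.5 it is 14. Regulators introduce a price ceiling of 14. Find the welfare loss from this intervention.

410.69

Demand slope = (52 − 97.6)/(14 − 2) = −3.8, so P = 105.2 − 3.8Q.
Supply slope = (85.5 − 19.5)/(14 − 2) = 5.5, so P = 8.5 + 5.5Q.
Competitive equilibrium: 105.2 − 3.8Q = 8.5 + 5.5Q → Q* = 10.39785, P* = 65.68817.
At the ceiling P = 14, quantity supplied = (14 − 8.5)/5.5 = 1.
Willingness to pay at Q' = 1: 105.2 − 3.8·1 = 101.4.
ΔQ = 10.39785 − 1 = 9.39785; wedge = 101.4 − 14 = 87.4.
DWL = ½ × 9.39785 × 87.4 = 410.69.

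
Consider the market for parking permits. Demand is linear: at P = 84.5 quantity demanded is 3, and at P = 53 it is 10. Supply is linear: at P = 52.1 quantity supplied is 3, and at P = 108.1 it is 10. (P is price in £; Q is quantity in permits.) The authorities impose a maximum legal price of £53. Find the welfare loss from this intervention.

Demand slope = (53 − 84.5)/(10 − 3) = −4.5, so P = 98 − 4.5Q.
Supply slope = (108.1 − 52.1)/(10 − 3) = 8, so P = 28.1 + 8Q.
Competitive equilibrium: 98 − 4.5Q = 28.1 + 8Q → Q* = 5.592, P* = 72.836.
At the ceiling P = 53, quantity supplied = (53 − 28.1)/8 = 3.1125.
Willingness to pay at Q' = 3.1125: 98 − 4.5·3.1125 = 83.9938.
ΔQ = 5.592 − 3.1125 = 2.4795; wedge = 83.9938 − 53 = 30.9938.
Welfare loss = ½ × 2.4795 × 30.9938 = £38.42.

£38.42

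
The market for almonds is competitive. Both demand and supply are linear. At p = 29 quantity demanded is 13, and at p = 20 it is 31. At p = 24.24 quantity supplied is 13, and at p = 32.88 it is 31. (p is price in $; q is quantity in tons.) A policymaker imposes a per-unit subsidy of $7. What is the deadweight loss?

$25

Demand slope = (20 − 29)/(31 − 13) = −0.5, so p = 35.5 − 0.5q.
Supply slope = (32.88 − 24.24)/(31 − 13) = 0.48, so p = 18 + 0.48q.
Competitive equilibrium: 35.5 − 0.5q = 18 + 0.48q → q* = 17.8571, p* = 26.5714.
The subsidy lowers effective supply by 7: p = 11 + 0.48q.
New quantity: 35.5 − 0.5q = 11 + 0.48q → q' = 25.
Overproduction Δq = 25 − 17.8571 = 7.1429; wedge = subsidy = 7.
Welfare loss = ½ × 7.1429 × 7 = $25.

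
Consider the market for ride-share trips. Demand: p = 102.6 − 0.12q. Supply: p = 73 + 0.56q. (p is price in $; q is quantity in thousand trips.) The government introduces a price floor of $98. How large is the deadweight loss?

$9.18 thousand

Competitive equilibrium: 102.6 − 0.12q = 73 + 0.56q → q* = 43.5294, p* = 97.3765.
At the floor p = 98, quantity demanded = (102.6 − 98)/0.12 = 38.3333.
Sellers' marginal cost at q' = 38.3333: 73 + 0.56·38.3333 = 94.4666.
Δq = 43.5294 − 38.3333 = 5.1961; wedge = 98 − 94.4666 = 3.5334.
The triangle = ½ × 5.1961 × 3.5334 = $9.18 thousand.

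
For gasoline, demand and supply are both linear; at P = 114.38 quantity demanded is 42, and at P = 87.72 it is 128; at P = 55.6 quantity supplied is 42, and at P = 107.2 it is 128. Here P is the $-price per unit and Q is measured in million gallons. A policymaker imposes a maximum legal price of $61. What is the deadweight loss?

Demand slope = (87.72 − 114.38)/(128 − 42) = −0.31, so P = 127.4 − 0.31Q.
Supply slope = (107.2 − 55.6)/(128 − 42) = 0.6, so P = 30.4 + 0.6Q.
Competitive equilibrium: 127.4 − 0.31Q = 30.4 + 0.6Q → Q* = 106.5934, P* = 94.356.
At the ceiling P = 61, quantity supplied = (61 − 30.4)/0.6 = 51.
Willingness to pay at Q' = 51: 127.4 − 0.31·51 = 111.59.
ΔQ = 106.5934 − 51 = 55.5934; wedge = 111.59 − 61 = 50.59.
DWL = ½ × 55.5934 × 50.59 = $1406.24 million.

$1406.24 million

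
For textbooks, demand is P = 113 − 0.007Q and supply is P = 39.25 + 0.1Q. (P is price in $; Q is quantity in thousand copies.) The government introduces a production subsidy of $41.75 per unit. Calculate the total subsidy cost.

Competitive equilibrium: 113 − 0.007Q = 39.25 + 0.1Q → Q* = 689.2523, P* = 108.1752.
The subsidy lowers effective supply by 41.75: P = 0.1Q − 2.5.
New quantity: 113 − 0.007Q = 0.1Q − 2.5 → Q' = 1079.4393.
Total subsidy cost = 41.75 × 1079.4393 = $45066.59 thousand.

$45066.59 thousand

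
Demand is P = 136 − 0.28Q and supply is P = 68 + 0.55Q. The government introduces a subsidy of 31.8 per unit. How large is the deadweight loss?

609.18

Competitive equilibrium: 136 − 0.28Q = 68 + 0.55Q → Q* = 81.9277, P* = 113.0602.
The subsidy lowers effective supply by 31.8: P = 36.2 + 0.55Q.
New quantity: 136 − 0.28Q = 36.2 + 0.55Q → Q' = 120.241.
Overproduction ΔQ = 120.241 − 81.9277 = 38.3133; wedge = subsidy = 31.8.
DWL = ½ × 38.3133 × 31.8 = 609.18.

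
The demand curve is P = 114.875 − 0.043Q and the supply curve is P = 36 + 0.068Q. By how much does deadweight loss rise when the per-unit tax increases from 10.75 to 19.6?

Competitive equilibrium: 114.875 − 0.043Q = 36 + 0.068Q → Q* = 710.5856, P* = 84.3198.
For a per-unit tax t: ΔQ = t/0.111, so DWL = ½·t·(t/0.111) = t²/0.222.
At t = 10.75: DWL = 520.552. At t = 19.6: DWL = 1730.45.
Increase = 1730.45 − 520.552 = 1209.90.

1209.90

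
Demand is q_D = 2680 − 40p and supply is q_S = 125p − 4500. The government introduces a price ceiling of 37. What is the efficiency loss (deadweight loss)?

In inverse form: demand p = 67 − 0.025q, supply p = 36 + 0.008q.
Competitive equilibrium: 67 − 0.025q = 36 + 0.008q → q* = 939.3939, p* = 43.5152.
At the ceiling p = 37, quantity supplied = (37 − 36)/0.008 = 125.
Willingness to pay at q' = 125: 67 − 0.025·125 = 63.875.
Δq = 939.3939 − 125 = 814.3939; wedge = 63.875 − 37 = 26.875.
Welfare loss = ½ × 814.3939 × 26.875 = 10943.42.

10943.42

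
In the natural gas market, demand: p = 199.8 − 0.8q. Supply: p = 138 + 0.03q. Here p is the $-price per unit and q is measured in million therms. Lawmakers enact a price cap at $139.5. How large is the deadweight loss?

$248.25 million

Competitive equilibrium: 199.8 − 0.8q = 138 + 0.03q → q* = 74.4578, p* = 140.2337.
At the ceiling p = 139.5, quantity supplied = (139.5 − 138)/0.03 = 50.
Willingness to pay at q' = 50: 199.8 − 0.8·50 = 159.8.
Δq = 74.4578 − 50 = 24.4578; wedge = 159.8 − 139.5 = 20.3.
DWL = ½ × 24.4578 × 20.3 = $248.25 million.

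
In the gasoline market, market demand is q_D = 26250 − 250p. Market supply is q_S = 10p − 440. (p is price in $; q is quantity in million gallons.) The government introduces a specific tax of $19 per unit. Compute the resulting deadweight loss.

In inverse form: demand p = 105 − 0.004q, supply p = 44 + 0.1q.
Competitive equilibrium: 105 − 0.004q = 44 + 0.1q → q* = 586.5385, p* = 102.6538.
With the tax, the buyer price exceeds the seller price by 19: (105 − 0.004q) − (44 + 0.1q) = 19 → q' = 403.8462.
Δq = 586.5385 − 403.8462 = 182.6923; the wedge equals the tax, 19.
DWL = ½ × 182.6923 × 19 = $1735.58 million.

$1735.58 million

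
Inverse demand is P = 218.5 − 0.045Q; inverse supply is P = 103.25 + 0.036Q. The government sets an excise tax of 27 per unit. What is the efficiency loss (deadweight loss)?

4500

Competitive equilibrium: 218.5 − 0.045Q = 103.25 + 0.036Q → Q* = 1422.8395, P* = 154.4722.
With the tax, the buyer price exceeds the seller price by 27: (218.5 − 0.045Q) − (103.25 + 0.036Q) = 27 → Q' = 1089.5062.
ΔQ = 1422.8395 − 1089.5062 = 333.3333; the wedge equals the tax, 27.
Deadweight loss = ½ × 333.3333 × 27 = 4500.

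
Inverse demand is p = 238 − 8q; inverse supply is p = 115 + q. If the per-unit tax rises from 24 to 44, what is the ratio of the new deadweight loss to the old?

3.361

Competitive equilibrium: 238 − 8q = 115 + q → q* = 13.6667, p* = 128.6667.
For a per-unit tax t: Δq = t/9, so DWL = ½·t·(t/9) = t²/18.
At t = 24: DWL = 32. At t = 44: DWL = 107.556.
Ratio = (44/24)² = 3.361.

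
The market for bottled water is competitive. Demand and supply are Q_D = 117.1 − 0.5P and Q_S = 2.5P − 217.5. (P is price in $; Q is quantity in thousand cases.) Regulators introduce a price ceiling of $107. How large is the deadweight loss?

$154.13 thousand

In inverse form: demand P = 234.2 − 2Q, supply P = 87 + 0.4Q.
Competitive equilibrium: 234.2 − 2Q = 87 + 0.4Q → Q* = 61.3333, P* = 111.5333.
At the ceiling P = 107, quantity supplied = (107 − 87)/0.4 = 50.
Willingness to pay at Q' = 50: 234.2 − 2·50 = 134.2.
ΔQ = 61.3333 − 50 = 11.3333; wedge = 134.2 − 107 = 27.2.
Welfare loss = ½ × 11.3333 × 27.2 = $154.13 thousand.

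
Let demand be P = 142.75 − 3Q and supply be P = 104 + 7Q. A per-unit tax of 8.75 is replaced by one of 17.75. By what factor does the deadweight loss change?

Competitive equilibrium: 142.75 − 3Q = 104 + 7Q → Q* = 3.875, P* = 131.125.
For a per-unit tax t: ΔQ = t/10, so DWL = ½·t·(t/10) = t²/20.
At t = 8.75: DWL = 3.828. At t = 17.75: DWL = 15.753.
Ratio = (17.75/8.75)² = 4.115.

4.115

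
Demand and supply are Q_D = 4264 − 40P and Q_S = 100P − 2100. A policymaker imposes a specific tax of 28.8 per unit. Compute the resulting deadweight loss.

In inverse form: demand P = 106.6 − 0.025Q, supply P = 21 + 0.01Q.
Competitive equilibrium: 106.6 − 0.025Q = 21 + 0.01Q → Q* = 2445.7143, P* = 45.4571.
With the tax, the buyer price exceeds the seller price by 28.8: (106.6 − 0.025Q) − (21 + 0.01Q) = 28.8 → Q' = 1622.8571.
ΔQ = 2445.7143 − 1622.8571 = 822.8572; the wedge equals the tax, 28.8.
Deadweight loss = ½ × 822.8572 × 28.8 = 11849.14.

11849.14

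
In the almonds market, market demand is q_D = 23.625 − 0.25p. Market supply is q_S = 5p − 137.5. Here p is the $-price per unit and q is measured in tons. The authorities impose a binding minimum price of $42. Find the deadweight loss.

$16.79

In inverse form: demand p = 94.5 − 4q, supply p = 27.5 + 0.2q.
Competitive equilibrium: 94.5 − 4q = 27.5 + 0.2q → q* = 15.9524, p* = 30.6905.
At the floor p = 42, quantity demanded = (94.5 − 42)/4 = 13.125.
Sellers' marginal cost at q' = 13.125: 27.5 + 0.2·13.125 = 30.125.
Δq = 15.9524 − 13.125 = 2.8274; wedge = 42 − 30.125 = 11.875.
The triangle = ½ × 2.8274 × 11.875 = $16.79.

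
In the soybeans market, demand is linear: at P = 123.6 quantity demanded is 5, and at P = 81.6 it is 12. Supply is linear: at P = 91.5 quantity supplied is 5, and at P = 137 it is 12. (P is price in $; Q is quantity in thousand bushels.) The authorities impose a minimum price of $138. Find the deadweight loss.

$154.26 thousand

Demand slope = (81.6 − 123.6)/(12 − 5) = −6, so P = 153.6 − 6Q.
Supply slope = (137 − 91.5)/(12 − 5) = 6.5, so P = 59 + 6.5Q.
Competitive equilibrium: 153.6 − 6Q = 59 + 6.5Q → Q* = 7.568, P* = 108.192.
At the floor P = 138, quantity demanded = (153.6 − 138)/6 = 2.6.
Sellers' marginal cost at Q' = 2.6: 59 + 6.5·2.6 = 75.9.
ΔQ = 7.568 − 2.6 = 4.968; wedge = 138 − 75.9 = 62.1.
The triangle = ½ × 4.968 × 62.1 = $154.26 thousand.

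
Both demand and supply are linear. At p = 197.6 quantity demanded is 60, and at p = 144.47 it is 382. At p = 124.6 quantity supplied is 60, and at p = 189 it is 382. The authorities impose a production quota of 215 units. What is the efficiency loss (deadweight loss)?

Demand slope = (144.47 − 197.6)/(382 − 60) = −0.165, so p = 207.5 − 0.165q.
Supply slope = (189 − 124.6)/(382 − 60) = 0.2, so p = 112.6 + 0.2q.
Competitive equilibrium: 207.5 − 0.165q = 112.6 + 0.2q → q* = 260, p* = 164.6.
At q = 215: demand price = 207.5 − 0.165·215 = 172.025; supply price = 112.6 + 0.2·215 = 155.6.
Δq = 260 − 215 = 45; wedge = 172.025 − 155.6 = 16.425.
Welfare loss = ½ × 45 × 16.425 = 369.56.

369.56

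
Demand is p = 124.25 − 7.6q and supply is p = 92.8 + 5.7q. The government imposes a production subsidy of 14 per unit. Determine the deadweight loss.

7.37

Competitive equilibrium: 124.25 − 7.6q = 92.8 + 5.7q → q* = 2.3647, p* = 106.2786.
The subsidy lowers effective supply by 14: p = 78.8 + 5.7q.
New quantity: 124.25 − 7.6q = 78.8 + 5.7q → q' = 3.4173.
Overproduction Δq = 3.4173 − 2.3647 = 1.0526; wedge = subsidy = 14.
DWL = ½ × 1.0526 × 14 = 7.37.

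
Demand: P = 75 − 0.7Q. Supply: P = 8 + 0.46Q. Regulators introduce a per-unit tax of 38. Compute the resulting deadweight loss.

Competitive equilibrium: 75 − 0.7Q = 8 + 0.46Q → Q* = 57.7586, P* = 34.569.
With the tax, the buyer price exceeds the seller price by 38: (75 − 0.7Q) − (8 + 0.46Q) = 38 → Q' = 25.
ΔQ = 57.7586 − 25 = 32.7586; the wedge equals the tax, 38.
The triangle = ½ × 32.7586 × 38 = 622.41.

622.41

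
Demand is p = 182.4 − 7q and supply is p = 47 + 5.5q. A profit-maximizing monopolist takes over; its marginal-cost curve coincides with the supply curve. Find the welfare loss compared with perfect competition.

Competitive equilibrium: 182.4 − 7q = 47 + 5.5q → q* = 10.832, p* = 106.576.
Marginal revenue: MR = 182.4 − 14q. Set MR = MC: 182.4 − 14q = 47 + 5.5q → q_m = 6.9436.
Price p_m = 182.4 − 7·6.9436 = 133.7948; MC(q_m) = 47 + 5.5·6.9436 = 85.1898.
Competitive q* = 10.832, so Δq = 3.8884; wedge = 133.7948 − 85.1898 = 48.605.
Deadweight loss = ½ × 3.8884 × 48.605 = 94.50.

94.50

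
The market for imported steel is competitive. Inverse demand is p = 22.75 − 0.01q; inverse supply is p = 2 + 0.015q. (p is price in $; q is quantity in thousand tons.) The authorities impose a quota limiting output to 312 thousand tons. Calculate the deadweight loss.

Competitive equilibrium: 22.75 − 0.01q = 2 + 0.015q → q* = 830, p* = 14.45.
At q = 312: demand price = 22.75 − 0.01·312 = 19.63; supply price = 2 + 0.015·312 = 6.68.
Δq = 830 − 312 = 518; wedge = 19.63 − 6.68 = 12.95.
The triangle = ½ × 518 × 12.95 = $3354.05 thousand.

$3354.05 thousand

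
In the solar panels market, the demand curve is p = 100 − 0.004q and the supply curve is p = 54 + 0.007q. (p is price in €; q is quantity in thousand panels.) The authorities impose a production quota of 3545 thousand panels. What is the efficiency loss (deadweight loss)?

€2230.46 thousand

Competitive equilibrium: 100 − 0.004q = 54 + 0.007q → q* = 4181.8182, p* = 83.2727.
At q = 3545: demand price = 100 − 0.004·3545 = 85.82; supply price = 54 + 0.007·3545 = 78.815.
Δq = 4181.8182 − 3545 = 636.8182; wedge = 85.82 − 78.815 = 7.005.
The triangle = ½ × 636.8182 × 7.005 = €2230.46 thousand.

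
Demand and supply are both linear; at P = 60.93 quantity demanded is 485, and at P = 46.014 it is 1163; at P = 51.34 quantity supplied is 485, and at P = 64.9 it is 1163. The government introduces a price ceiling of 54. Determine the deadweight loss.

Demand slope = (46.014 − 60.93)/(1163 − 485) = −0.022, so P = 71.6 − 0.022Q.
Supply slope = (64.9 − 51.34)/(1163 − 485) = 0.02, so P = 41.64 + 0.02Q.
Competitive equilibrium: 71.6 − 0.022Q = 41.64 + 0.02Q → Q* = 713.3333, P* = 55.9067.
At the ceiling P = 54, quantity supplied = (54 − 41.64)/0.02 = 618.
Willingness to pay at Q' = 618: 71.6 − 0.022·618 = 58.004.
ΔQ = 713.3333 − 618 = 95.3333; wedge = 58.004 − 54 = 4.004.
The triangle = ½ × 95.3333 × 4.004 = 190.86.

190.86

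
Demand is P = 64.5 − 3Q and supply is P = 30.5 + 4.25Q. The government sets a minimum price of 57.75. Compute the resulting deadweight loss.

Competitive equilibrium: 64.5 − 3Q = 30.5 + 4.25Q → Q* = 4.6897, P* = 50.431.
At the floor P = 57.75, quantity demanded = (64.5 − 57.75)/3 = 2.25.
Sellers' marginal cost at Q' = 2.25: 30.5 + 4.25·2.25 = 40.0625.
ΔQ = 4.6897 − 2.25 = 2.4397; wedge = 57.75 − 40.0625 = 17.6875.
Welfare loss = ½ × 2.4397 × 17.6875 = 21.58.

21.58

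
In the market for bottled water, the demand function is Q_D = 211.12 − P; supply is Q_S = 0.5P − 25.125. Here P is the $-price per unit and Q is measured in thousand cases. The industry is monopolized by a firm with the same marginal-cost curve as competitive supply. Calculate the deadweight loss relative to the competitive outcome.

In inverse form: demand P = 211.12 − Q, supply P = 50.25 + 2Q.
Competitive equilibrium: 211.12 − Q = 50.25 + 2Q → Q* = 53.6233, P* = 157.4967.
Marginal revenue: MR = 211.12 − 2Q. Set MR = MC: 211.12 − 2Q = 50.25 + 2Q → Q_m = 40.2175.
Price P_m = 211.12 − 1·40.2175 = 170.9025; MC(Q_m) = 50.25 + 2·40.2175 = 130.685.
Competitive Q* = 53.6233, so ΔQ = 13.4058; wedge = 170.9025 − 130.685 = 40.2175.
Welfare loss = ½ × 13.4058 × 40.2175 = $269.57 thousand.

$269.57 thousand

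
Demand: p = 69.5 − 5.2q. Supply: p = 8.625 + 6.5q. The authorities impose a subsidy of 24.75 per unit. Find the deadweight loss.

26.18

Competitive equilibrium: 69.5 − 5.2q = 8.625 + 6.5q → q* = 5.203, p* = 42.4444.
The subsidy lowers effective supply by 24.75: p = 6.5q − 16.125.
New quantity: 69.5 − 5.2q = 6.5q − 16.125 → q' = 7.3184.
Overproduction Δq = 7.3184 − 5.203 = 2.1154; wedge = subsidy = 24.75.
Welfare loss = ½ × 2.1154 × 24.75 = 26.18.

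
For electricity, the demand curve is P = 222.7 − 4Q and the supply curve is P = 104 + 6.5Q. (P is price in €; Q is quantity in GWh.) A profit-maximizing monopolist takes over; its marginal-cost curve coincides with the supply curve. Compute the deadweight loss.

Competitive equilibrium: 222.7 − 4Q = 104 + 6.5Q → Q* = 11.3048, P* = 177.481.
Marginal revenue: MR = 222.7 − 8Q. Set MR = MC: 222.7 − 8Q = 104 + 6.5Q → Q_m = 8.1862.
Price P_m = 222.7 − 4·8.1862 = 189.9552; MC(Q_m) = 104 + 6.5·8.1862 = 157.2103.
Competitive Q* = 11.3048, so ΔQ = 3.1186; wedge = 189.9552 − 157.2103 = 32.7449.
The triangle = ½ × 3.1186 × 32.7449 = €51.06.

€51.06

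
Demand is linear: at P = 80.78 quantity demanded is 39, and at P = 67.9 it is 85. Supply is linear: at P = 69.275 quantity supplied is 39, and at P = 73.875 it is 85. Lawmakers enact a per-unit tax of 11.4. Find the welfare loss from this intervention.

Demand slope = (67.9 − 80.78)/(85 − 39) = −0.28, so P = 91.7 − 0.28Q.
Supply slope = (73.875 − 69.275)/(85 − 39) = 0.1, so P = 65.375 + 0.1Q.
Competitive equilibrium: 91.7 − 0.28Q = 65.375 + 0.1Q → Q* = 69.2763, P* = 72.3026.
With the tax, the buyer price exceeds the seller price by 11.4: (91.7 − 0.28Q) − (65.375 + 0.1Q) = 11.4 → Q' = 39.2763.
ΔQ = 69.2763 − 39.2763 = 30; the wedge equals the tax, 11.4.
Deadweight loss = ½ × 30 × 11.4 = 171.

171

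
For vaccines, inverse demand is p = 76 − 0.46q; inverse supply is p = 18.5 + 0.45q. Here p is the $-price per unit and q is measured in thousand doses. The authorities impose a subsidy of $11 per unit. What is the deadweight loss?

$66.48 thousand

Competitive equilibrium: 76 − 0.46q = 18.5 + 0.45q → q* = 63.1868, p* = 46.9341.
The subsidy lowers effective supply by 11: p = 7.5 + 0.45q.
New quantity: 76 − 0.46q = 7.5 + 0.45q → q' = 75.2747.
Overproduction Δq = 75.2747 − 63.1868 = 12.0879; wedge = subsidy = 11.
DWL = ½ × 12.0879 × 11 = $66.48 thousand.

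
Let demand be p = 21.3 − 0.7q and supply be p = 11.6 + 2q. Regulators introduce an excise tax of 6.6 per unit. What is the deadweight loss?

Competitive equilibrium: 21.3 − 0.7q = 11.6 + 2q → q* = 3.5926, p* = 18.7852.
With the tax, the buyer price exceeds the seller price by 6.6: (21.3 − 0.7q) − (11.6 + 2q) = 6.6 → q' = 1.1481.
Δq = 3.5926 − 1.1481 = 2.4445; the wedge equals the tax, 6.6.
Welfare loss = ½ × 2.4445 × 6.6 = 8.07.

8.07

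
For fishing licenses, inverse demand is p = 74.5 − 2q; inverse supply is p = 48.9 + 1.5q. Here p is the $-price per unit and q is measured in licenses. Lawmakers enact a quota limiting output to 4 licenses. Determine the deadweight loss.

Competitive equilibrium: 74.5 − 2q = 48.9 + 1.5q → q* = 7.3143, p* = 59.8714.
At q = 4: demand price = 74.5 − 2·4 = 66.5; supply price = 48.9 + 1.5·4 = 54.9.
Δq = 7.3143 − 4 = 3.3143; wedge = 66.5 − 54.9 = 11.6.
The triangle = ½ × 3.3143 × 11.6 = $19.22.

$19.22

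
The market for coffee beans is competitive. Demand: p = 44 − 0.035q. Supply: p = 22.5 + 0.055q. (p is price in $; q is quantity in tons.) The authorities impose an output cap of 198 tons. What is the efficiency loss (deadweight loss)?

Competitive equilibrium: 44 − 0.035q = 22.5 + 0.055q → q* = 238.8889, p* = 35.6389.
At q = 198: demand price = 44 − 0.035·198 = 37.07; supply price = 22.5 + 0.055·198 = 33.39.
Δq = 238.8889 − 198 = 40.8889; wedge = 37.07 − 33.39 = 3.68.
Welfare loss = ½ × 40.8889 × 3.68 = $75.24.

$75.24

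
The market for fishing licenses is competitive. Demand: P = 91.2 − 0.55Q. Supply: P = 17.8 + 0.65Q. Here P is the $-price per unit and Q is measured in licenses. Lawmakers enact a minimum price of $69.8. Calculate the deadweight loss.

$297.24

Competitive equilibrium: 91.2 − 0.55Q = 17.8 + 0.65Q → Q* = 61.1667, P* = 57.5583.
At the floor P = 69.8, quantity demanded = (91.2 − 69.8)/0.55 = 38.9091.
Sellers' marginal cost at Q' = 38.9091: 17.8 + 0.65·38.9091 = 43.0909.
ΔQ = 61.1667 − 38.9091 = 22.2576; wedge = 69.8 − 43.0909 = 26.7091.
DWL = ½ × 22.2576 × 26.7091 = $297.24.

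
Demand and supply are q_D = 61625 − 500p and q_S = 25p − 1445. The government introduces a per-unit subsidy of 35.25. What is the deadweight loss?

14792.41

In inverse form: demand p = 123.25 − 0.002q, supply p = 57.8 + 0.04q.
Competitive equilibrium: 123.25 − 0.002q = 57.8 + 0.04q → q* = 1558.3333, p* = 120.1333.
The subsidy lowers effective supply by 35.25: p = 22.55 + 0.04q.
New quantity: 123.25 − 0.002q = 22.55 + 0.04q → q' = 2397.619.
Overproduction Δq = 2397.619 − 1558.3333 = 839.2857; wedge = subsidy = 35.25.
The triangle = ½ × 839.2857 × 35.25 = 14792.41.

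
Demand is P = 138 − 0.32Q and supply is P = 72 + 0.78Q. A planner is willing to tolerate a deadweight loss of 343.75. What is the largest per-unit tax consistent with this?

27.5

Competitive equilibrium: 138 − 0.32Q = 72 + 0.78Q → Q* = 60, P* = 118.8.
A tax t gives ΔQ = t/1.1 and wedge t, so DWL = t²/2.2.
t²/2.2 = 343.75 → t² = 756.25 → t = 27.5.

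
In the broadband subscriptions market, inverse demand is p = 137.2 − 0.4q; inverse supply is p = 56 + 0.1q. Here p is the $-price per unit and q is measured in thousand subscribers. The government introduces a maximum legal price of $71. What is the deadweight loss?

Competitive equilibrium: 137.2 − 0.4q = 56 + 0.1q → q* = 162.4, p* = 72.24.
At the ceiling p = 71, quantity supplied = (71 − 56)/0.1 = 150.
Willingness to pay at q' = 150: 137.2 − 0.4·150 = 77.2.
Δq = 162.4 − 150 = 12.4; wedge = 77.2 − 71 = 6.2.
The triangle = ½ × 12.4 × 6.2 = $38.44 thousand.

$38.44 thousand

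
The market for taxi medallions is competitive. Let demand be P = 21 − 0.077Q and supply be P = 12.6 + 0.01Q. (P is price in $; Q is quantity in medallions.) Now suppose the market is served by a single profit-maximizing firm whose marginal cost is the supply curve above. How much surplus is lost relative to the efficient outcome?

$89.39

Competitive equilibrium: 21 − 0.077Q = 12.6 + 0.01Q → Q* = 96.5517, P* = 13.5655.
Marginal revenue: MR = 21 − 0.154Q. Set MR = MC: 21 − 0.154Q = 12.6 + 0.01Q → Q_m = 51.2195.
Price P_m = 21 − 0.077·51.2195 = 17.0561; MC(Q_m) = 12.6 + 0.01·51.2195 = 13.1122.
Competitive Q* = 96.5517, so ΔQ = 45.3322; wedge = 17.0561 − 13.1122 = 3.9439.
DWL = ½ × 45.3322 × 3.9439 = $89.39.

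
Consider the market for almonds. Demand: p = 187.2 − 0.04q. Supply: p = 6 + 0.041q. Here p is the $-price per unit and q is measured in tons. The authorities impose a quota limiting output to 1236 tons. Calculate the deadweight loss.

Competitive equilibrium: 187.2 − 0.04q = 6 + 0.041q → q* = 2237.037, p* = 97.7185.
At q = 1236: demand price = 187.2 − 0.04·1236 = 137.76; supply price = 6 + 0.041·1236 = 56.676.
Δq = 2237.037 − 1236 = 1001.037; wedge = 137.76 − 56.676 = 81.084.
DWL = ½ × 1001.037 × 81.084 = $40584.04.

$40584.04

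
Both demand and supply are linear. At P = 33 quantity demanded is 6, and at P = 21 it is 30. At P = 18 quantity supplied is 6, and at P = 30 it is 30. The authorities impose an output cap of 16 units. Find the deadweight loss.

12.50

Demand slope = (21 − 33)/(30 − 6) = −0.5, so P = 36 − 0.5Q.
Supply slope = (30 − 18)/(30 − 6) = 0.5, so P = 15 + 0.5Q.
Competitive equilibrium: 36 − 0.5Q = 15 + 0.5Q → Q* = 21, P* = 25.5.
At Q = 16: demand price = 36 − 0.5·16 = 28; supply price = 15 + 0.5·16 = 23.
ΔQ = 21 − 16 = 5; wedge = 28 − 23 = 5.
Welfare loss = ½ × 5 × 5 = 12.50.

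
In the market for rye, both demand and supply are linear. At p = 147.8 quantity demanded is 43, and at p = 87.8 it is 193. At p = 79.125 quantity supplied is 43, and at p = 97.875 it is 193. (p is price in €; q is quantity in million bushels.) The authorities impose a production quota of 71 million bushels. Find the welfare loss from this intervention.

Demand slope = (87.8 − 147.8)/(193 − 43) = −0.4, so p = 165 − 0.4q.
Supply slope = (97.875 − 79.125)/(193 − 43) = 0.125, so p = 73.75 + 0.125q.
Competitive equilibrium: 165 − 0.4q = 73.75 + 0.125q → q* = 173.8095, p* = 95.4762.
At q = 71: demand price = 165 − 0.4·71 = 136.6; supply price = 73.75 + 0.125·71 = 82.625.
Δq = 173.8095 − 71 = 102.8095; wedge = 136.6 − 82.625 = 53.975.
The triangle = ½ × 102.8095 × 53.975 = €2774.57 million.

€2774.57 million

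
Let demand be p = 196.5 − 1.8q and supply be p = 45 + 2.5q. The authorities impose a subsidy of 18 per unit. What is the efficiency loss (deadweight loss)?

Competitive equilibrium: 196.5 − 1.8q = 45 + 2.5q → q* = 35.2326, p* = 133.0814.
The subsidy lowers effective supply by 18: p = 27 + 2.5q.
New quantity: 196.5 − 1.8q = 27 + 2.5q → q' = 39.4186.
Overproduction Δq = 39.4186 − 35.2326 = 4.186; wedge = subsidy = 18.
DWL = ½ × 4.186 × 18 = 37.67.

37.67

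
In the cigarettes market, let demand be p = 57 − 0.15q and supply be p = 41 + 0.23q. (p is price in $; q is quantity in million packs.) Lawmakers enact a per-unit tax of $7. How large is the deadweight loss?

$64.47 million

Competitive equilibrium: 57 − 0.15q = 41 + 0.23q → q* = 42.1053, p* = 50.6842.
With the tax, the buyer price exceeds the seller price by 7: (57 − 0.15q) − (41 + 0.23q) = 7 → q' = 23.6842.
Δq = 42.1053 − 23.6842 = 18.4211; the wedge equals the tax, 7.
DWL = ½ × 18.4211 × 7 = $64.47 million.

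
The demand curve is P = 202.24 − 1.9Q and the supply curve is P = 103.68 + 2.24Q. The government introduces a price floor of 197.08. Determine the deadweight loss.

920.80

Competitive equilibrium: 202.24 − 1.9Q = 103.68 + 2.24Q → Q* = 23.8068, P* = 157.0071.
At the floor P = 197.08, quantity demanded = (202.24 − 197.08)/1.9 = 2.7158.
Sellers' marginal cost at Q' = 2.7158: 103.68 + 2.24·2.7158 = 109.7634.
ΔQ = 23.8068 − 2.7158 = 21.091; wedge = 197.08 − 109.7634 = 87.3166.
Deadweight loss = ½ × 21.091 × 87.3166 = 920.80.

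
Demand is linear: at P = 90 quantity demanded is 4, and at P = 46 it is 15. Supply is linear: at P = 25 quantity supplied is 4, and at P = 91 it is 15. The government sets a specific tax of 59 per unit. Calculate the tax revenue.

Demand slope = (46 − 90)/(15 − 4) = −4, so P = 106 − 4Q.
Supply slope = (91 − 25)/(15 − 4) = 6, so P = 1 + 6Q.
Competitive equilibrium: 106 − 4Q = 1 + 6Q → Q* = 10.5, P* = 64.
With the tax, the buyer price exceeds the seller price by 59: (106 − 4Q) − (1 + 6Q) = 59 → Q' = 4.6.
Tax revenue = 59 × 4.6 = 271.40.

271.40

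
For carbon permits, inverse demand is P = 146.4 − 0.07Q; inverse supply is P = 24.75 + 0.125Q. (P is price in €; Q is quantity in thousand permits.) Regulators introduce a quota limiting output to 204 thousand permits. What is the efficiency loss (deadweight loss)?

Competitive equilibrium: 146.4 − 0.07Q = 24.75 + 0.125Q → Q* = 623.8462, P* = 102.7308.
At Q = 204: demand price = 146.4 − 0.07·204 = 132.12; supply price = 24.75 + 0.125·204 = 50.25.
ΔQ = 623.8462 − 204 = 419.8462; wedge = 132.12 − 50.25 = 81.87.
Deadweight loss = ½ × 419.8462 × 81.87 = €17186.40 thousand.

€17186.40 thousand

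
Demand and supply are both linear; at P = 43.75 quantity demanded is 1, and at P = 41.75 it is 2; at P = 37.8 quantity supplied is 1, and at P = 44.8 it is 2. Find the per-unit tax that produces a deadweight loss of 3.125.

7.5

Demand slope = (41.75 − 43.75)/(2 − 1) = −2, so P = 45.75 − 2Q.
Supply slope = (44.8 − 37.8)/(2 − 1) = 7, so P = 30.8 + 7Q.
Competitive equilibrium: 45.75 − 2Q = 30.8 + 7Q → Q* = 1.6611, P* = 42.4278.
A tax t gives ΔQ = t/9 and wedge t, so DWL = t²/18.
t²/18 = 3.125 → t² = 56.25 → t = 7.5.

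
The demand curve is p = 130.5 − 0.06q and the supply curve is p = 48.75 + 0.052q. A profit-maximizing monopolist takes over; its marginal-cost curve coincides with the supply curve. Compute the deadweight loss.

Competitive equilibrium: 130.5 − 0.06q = 48.75 + 0.052q → q* = 729.9107, p* = 86.7054.
Marginal revenue: MR = 130.5 − 0.12q. Set MR = MC: 130.5 − 0.12q = 48.75 + 0.052q → q_m = 475.2907.
Price p_m = 130.5 − 0.06·475.2907 = 101.9826; MC(q_m) = 48.75 + 0.052·475.2907 = 73.4651.
Competitive q* = 729.9107, so Δq = 254.62; wedge = 101.9826 − 73.4651 = 28.5175.
The triangle = ½ × 254.62 × 28.5175 = 3630.56.

3630.56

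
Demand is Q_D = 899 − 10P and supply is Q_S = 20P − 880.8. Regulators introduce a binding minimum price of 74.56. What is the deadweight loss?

1740.41

In inverse form: demand P = 89.9 − 0.1Q, supply P = 44.04 + 0.05Q.
Competitive equilibrium: 89.9 − 0.1Q = 44.04 + 0.05Q → Q* = 305.7333, P* = 59.3267.
At the floor P = 74.56, quantity demanded = (89.9 − 74.56)/0.1 = 153.4.
Sellers' marginal cost at Q' = 153.4: 44.04 + 0.05·153.4 = 51.71.
ΔQ = 305.7333 − 153.4 = 152.3333; wedge = 74.56 − 51.71 = 22.85.
Deadweight loss = ½ × 152.3333 × 22.85 = 1740.41.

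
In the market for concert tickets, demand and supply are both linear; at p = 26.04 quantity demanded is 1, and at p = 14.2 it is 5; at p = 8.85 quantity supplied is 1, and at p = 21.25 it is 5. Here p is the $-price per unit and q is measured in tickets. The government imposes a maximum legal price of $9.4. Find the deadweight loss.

Demand slope = (14.2 − 26.04)/(5 − 1) = −2.96, so p = 29 − 2.96q.
Supply slope = (21.25 − 8.85)/(5 − 1) = 3.1, so p = 5.75 + 3.1q.
Competitive equilibrium: 29 − 2.96q = 5.75 + 3.1q → q* = 3.8366, p* = 17.6436.
At the ceiling p = 9.4, quantity supplied = (9.4 − 5.75)/3.1 = 1.1774.
Willingness to pay at q' = 1.1774: 29 − 2.96·1.1774 = 25.5149.
Δq = 3.8366 − 1.1774 = 2.6592; wedge = 25.5149 − 9.4 = 16.1149.
DWL = ½ × 2.6592 × 16.1149 = $21.43.

$21.43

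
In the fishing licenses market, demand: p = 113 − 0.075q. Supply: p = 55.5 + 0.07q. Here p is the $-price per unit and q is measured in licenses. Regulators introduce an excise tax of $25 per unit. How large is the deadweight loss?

$2155.17

Competitive equilibrium: 113 − 0.075q = 55.5 + 0.07q → q* = 396.5517, p* = 83.2586.
With the tax, the buyer price exceeds the seller price by 25: (113 − 0.075q) − (55.5 + 0.07q) = 25 → q' = 224.1379.
Δq = 396.5517 − 224.1379 = 172.4138; the wedge equals the tax, 25.
DWL = ½ × 172.4138 × 25 = $2155.17.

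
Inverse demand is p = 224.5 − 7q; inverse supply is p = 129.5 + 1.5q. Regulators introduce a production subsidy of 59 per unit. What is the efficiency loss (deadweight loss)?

204.76

Competitive equilibrium: 224.5 − 7q = 129.5 + 1.5q → q* = 11.1765, p* = 146.2647.
The subsidy lowers effective supply by 59: p = 70.5 + 1.5q.
New quantity: 224.5 − 7q = 70.5 + 1.5q → q' = 18.1176.
Overproduction Δq = 18.1176 − 11.1765 = 6.9411; wedge = subsidy = 59.
DWL = ½ × 6.9411 × 59 = 204.76.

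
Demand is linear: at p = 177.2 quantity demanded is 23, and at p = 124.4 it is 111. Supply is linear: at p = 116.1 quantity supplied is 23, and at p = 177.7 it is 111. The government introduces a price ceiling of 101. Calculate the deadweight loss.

3056.33

Demand slope = (124.4 − 177.2)/(111 − 23) = −0.6, so p = 191 − 0.6q.
Supply slope = (177.7 − 116.1)/(111 − 23) = 0.7, so p = 100 + 0.7q.
Competitive equilibrium: 191 − 0.6q = 100 + 0.7q → q* = 70, p* = 149.
At the ceiling p = 101, quantity supplied = (101 − 100)/0.7 = 1.42857.
Willingness to pay at q' = 1.42857: 191 − 0.6·1.42857 = 190.14286.
Δq = 70 − 1.42857 = 68.57143; wedge = 190.14286 − 101 = 89.14286.
Welfare loss = ½ × 68.57143 × 89.14286 = 3056.33.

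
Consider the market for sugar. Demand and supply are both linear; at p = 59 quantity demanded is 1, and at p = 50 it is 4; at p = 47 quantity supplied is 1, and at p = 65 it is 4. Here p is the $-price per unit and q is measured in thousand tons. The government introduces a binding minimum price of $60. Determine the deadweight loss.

Demand slope = (50 − 59)/(4 − 1) = −3, so p = 62 − 3q.
Supply slope = (65 − 47)/(4 − 1) = 6, so p = 41 + 6q.
Competitive equilibrium: 62 − 3q = 41 + 6q → q* = 2.3333, p* = 55.
At the floor p = 60, quantity demanded = (62 − 60)/3 = 0.6667.
Sellers' marginal cost at q' = 0.6667: 41 + 6·0.6667 = 45.0002.
Δq = 2.3333 − 0.6667 = 1.6666; wedge = 60 − 45.0002 = 14.9998.
Deadweight loss = ½ × 1.6666 × 14.9998 = $12.50 thousand.

$12.50 thousand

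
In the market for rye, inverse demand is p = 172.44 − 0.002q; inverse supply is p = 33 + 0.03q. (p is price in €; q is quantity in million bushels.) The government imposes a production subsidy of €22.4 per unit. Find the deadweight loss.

€7840 million

Competitive equilibrium: 172.44 − 0.002q = 33 + 0.03q → q* = 4357.5, p* = 163.725.
The subsidy lowers effective supply by 22.4: p = 10.6 + 0.03q.
New quantity: 172.44 − 0.002q = 10.6 + 0.03q → q' = 5057.5.
Overproduction Δq = 5057.5 − 4357.5 = 700; wedge = subsidy = 22.4.
DWL = ½ × 700 × 22.4 = €7840 million.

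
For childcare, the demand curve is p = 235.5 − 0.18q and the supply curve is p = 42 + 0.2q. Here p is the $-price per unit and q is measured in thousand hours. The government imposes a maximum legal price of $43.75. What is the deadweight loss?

$47587.54 thousand

Competitive equilibrium: 235.5 − 0.18q = 42 + 0.2q → q* = 509.2105, p* = 143.8421.
At the ceiling p = 43.75, quantity supplied = (43.75 − 42)/0.2 = 8.75.
Willingness to pay at q' = 8.75: 235.5 − 0.18·8.75 = 233.925.
Δq = 509.2105 − 8.75 = 500.4605; wedge = 233.925 − 43.75 = 190.175.
The triangle = ½ × 500.4605 × 190.175 = $47587.54 thousand.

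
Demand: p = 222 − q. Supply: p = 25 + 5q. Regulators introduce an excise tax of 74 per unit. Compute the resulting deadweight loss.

Competitive equilibrium: 222 − q = 25 + 5q → q* = 32.8333, p* = 189.1667.
With the tax, the buyer price exceeds the seller price by 74: (222 − q) − (25 + 5q) = 74 → q' = 20.5.
Δq = 32.8333 − 20.5 = 12.3333; the wedge equals the tax, 74.
Deadweight loss = ½ × 12.3333 × 74 = 456.33.

456.33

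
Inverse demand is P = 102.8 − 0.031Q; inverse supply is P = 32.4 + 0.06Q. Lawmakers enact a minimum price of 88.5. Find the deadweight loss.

4438.70

Competitive equilibrium: 102.8 − 0.031Q = 32.4 + 0.06Q → Q* = 773.6264, P* = 78.8176.
At the floor P = 88.5, quantity demanded = (102.8 − 88.5)/0.031 = 461.2903.
Sellers' marginal cost at Q' = 461.2903: 32.4 + 0.06·461.2903 = 60.0774.
ΔQ = 773.6264 − 461.2903 = 312.3361; wedge = 88.5 − 60.0774 = 28.4226.
Welfare loss = ½ × 312.3361 × 28.4226 = 4438.70.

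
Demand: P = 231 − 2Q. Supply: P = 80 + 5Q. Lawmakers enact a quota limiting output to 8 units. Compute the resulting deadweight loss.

644.64

Competitive equilibrium: 231 − 2Q = 80 + 5Q → Q* = 21.5714, P* = 187.8571.
At Q = 8: demand price = 231 − 2·8 = 215; supply price = 80 + 5·8 = 120.
ΔQ = 21.5714 − 8 = 13.5714; wedge = 215 − 120 = 95.
DWL = ½ × 13.5714 × 95 = 644.64.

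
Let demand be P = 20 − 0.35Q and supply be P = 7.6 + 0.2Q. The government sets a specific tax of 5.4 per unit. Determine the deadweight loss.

26.51

Competitive equilibrium: 20 − 0.35Q = 7.6 + 0.2Q → Q* = 22.5455, P* = 12.1091.
With the tax, the buyer price exceeds the seller price by 5.4: (20 − 0.35Q) − (7.6 + 0.2Q) = 5.4 → Q' = 12.7273.
ΔQ = 22.5455 − 12.7273 = 9.8182; the wedge equals the tax, 5.4.
Welfare loss = ½ × 9.8182 × 5.4 = 26.51.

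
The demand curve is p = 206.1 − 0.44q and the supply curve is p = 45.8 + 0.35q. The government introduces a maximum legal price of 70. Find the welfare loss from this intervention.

7068.14

Competitive equilibrium: 206.1 − 0.44q = 45.8 + 0.35q → q* = 202.91139, p* = 116.81899.
At the ceiling p = 70, quantity supplied = (70 − 45.8)/0.35 = 69.14286.
Willingness to pay at q' = 69.14286: 206.1 − 0.44·69.14286 = 175.67714.
Δq = 202.91139 − 69.14286 = 133.76853; wedge = 175.67714 − 70 = 105.67714.
Deadweight loss = ½ × 133.76853 × 105.67714 = 7068.14.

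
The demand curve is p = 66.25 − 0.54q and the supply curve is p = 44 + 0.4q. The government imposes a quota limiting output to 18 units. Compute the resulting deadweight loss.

15.11

Competitive equilibrium: 66.25 − 0.54q = 44 + 0.4q → q* = 23.6702, p* = 53.4681.
At q = 18: demand price = 66.25 − 0.54·18 = 56.53; supply price = 44 + 0.4·18 = 51.2.
Δq = 23.6702 − 18 = 5.6702; wedge = 56.53 − 51.2 = 5.33.
DWL = ½ × 5.6702 × 5.33 = 15.11.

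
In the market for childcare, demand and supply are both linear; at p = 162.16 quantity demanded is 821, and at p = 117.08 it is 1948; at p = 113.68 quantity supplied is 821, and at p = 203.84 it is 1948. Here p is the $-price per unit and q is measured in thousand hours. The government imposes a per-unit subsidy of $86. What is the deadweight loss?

Demand slope = (117.08 − 162.16)/(1948 − 821) = −0.04, so p = 195 − 0.04q.
Supply slope = (203.84 − 113.68)/(1948 − 821) = 0.08, so p = 48 + 0.08q.
Competitive equilibrium: 195 − 0.04q = 48 + 0.08q → q* = 1225, p* = 146.
The subsidy lowers effective supply by 86: p = 0.08q − 38.
New quantity: 195 − 0.04q = 0.08q − 38 → q' = 1941.6667.
Overproduction Δq = 1941.6667 − 1225 = 716.6667; wedge = subsidy = 86.
The triangle = ½ × 716.6667 × 86 = $30816.67 thousand.

$30816.67 thousand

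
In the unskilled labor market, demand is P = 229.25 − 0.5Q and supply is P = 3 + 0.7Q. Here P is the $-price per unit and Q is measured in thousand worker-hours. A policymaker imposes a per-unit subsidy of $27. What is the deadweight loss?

$303.75 thousand

Competitive equilibrium: 229.25 − 0.5Q = 3 + 0.7Q → Q* = 188.5417, P* = 134.9792.
The subsidy lowers effective supply by 27: P = 0.7Q − 24.
New quantity: 229.25 − 0.5Q = 0.7Q − 24 → Q' = 211.0417.
Overproduction ΔQ = 211.0417 − 188.5417 = 22.5; wedge = subsidy = 27.
The triangle = ½ × 22.5 × 27 = $303.75 thousand.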